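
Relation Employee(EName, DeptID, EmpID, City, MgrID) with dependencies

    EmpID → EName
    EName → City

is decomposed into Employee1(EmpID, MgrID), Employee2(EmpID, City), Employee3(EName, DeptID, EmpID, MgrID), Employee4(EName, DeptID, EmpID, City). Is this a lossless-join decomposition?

Chase test. Columns are EName, DeptID, EmpID, City, MgrID; row i has aⱼ where attribute j ∈ Employeei, else bᵢⱼ.
Initial tableau (one row per fragment):
  row 1: b11 b12 a3 b14 a5
  row 2: b21 b22 a3 a4 b25
  row 3: a1 a2 a3 b34 a5
  row 4: a1 a2 a3 a4 b45
Rows 1 and 2 agree on EmpID; apply EmpID→EName and equate their EName entries.
Rows 1 and 3 agree on EmpID; apply EmpID→EName and equate their EName entries.
Rows 1 and 2 agree on EName; apply EName→City and equate their City entries.
Rows 1 and 3 agree on EName; apply EName→City and equate their City entries.
Row 3 is now all distinguished symbols — the join is lossless.

Yes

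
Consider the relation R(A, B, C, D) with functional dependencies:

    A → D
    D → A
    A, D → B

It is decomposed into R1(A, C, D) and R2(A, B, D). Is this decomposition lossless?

Common attributes: R1 ∩ R2 = {A, D}.
Closure of {A, D}: A, D → B applies, adding B. So (A, D)⁺ = {A, B, D}.
This closure contains every attribute of R2, so R1 ∩ R2 → R2. The join is lossless.

Yes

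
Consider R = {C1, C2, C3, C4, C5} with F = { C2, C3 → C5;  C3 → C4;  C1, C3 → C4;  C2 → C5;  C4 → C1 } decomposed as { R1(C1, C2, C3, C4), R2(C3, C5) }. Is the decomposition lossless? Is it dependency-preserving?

lossy and not dependency-preserving

Lossless test: (C3)⁺ = {C1, C3, C4}, which is a superkey of neither fragment — lossy.
Dependency preservation: the restricted closure of {C2, C3} across the fragments never reaches {C5}, so C2, C3 → C5 cannot be enforced without a join — not preserved.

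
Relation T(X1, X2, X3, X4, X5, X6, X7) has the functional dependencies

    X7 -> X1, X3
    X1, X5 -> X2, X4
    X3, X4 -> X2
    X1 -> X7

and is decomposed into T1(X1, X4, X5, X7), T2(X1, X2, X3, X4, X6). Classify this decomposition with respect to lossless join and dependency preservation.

Lossless test: (X1, X4)⁺ = {X1, X2, X3, X4, X7}, which is a superkey of neither fragment — lossy.
Dependency preservation: X7 → X1, X3; X1, X5 → X2, X4 are not contained in any single fragment, but the restricted closure of each left-hand side across the fragments still reaches the right-hand side; the remaining FDs each lie inside some fragment. All dependencies are preserved.

lossy but dependency-preserving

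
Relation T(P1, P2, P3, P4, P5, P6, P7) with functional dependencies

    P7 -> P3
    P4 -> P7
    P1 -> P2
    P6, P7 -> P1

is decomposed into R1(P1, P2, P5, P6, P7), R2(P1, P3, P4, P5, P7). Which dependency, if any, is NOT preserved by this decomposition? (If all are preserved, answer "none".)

none

P7 → P3 lies within R2.
P4 → P7 lies within R2.
P1 → P2 lies within R1.
P6, P7 → P1 lies within R1.
Every dependency is enforceable on the fragments, so the decomposition is dependency-preserving.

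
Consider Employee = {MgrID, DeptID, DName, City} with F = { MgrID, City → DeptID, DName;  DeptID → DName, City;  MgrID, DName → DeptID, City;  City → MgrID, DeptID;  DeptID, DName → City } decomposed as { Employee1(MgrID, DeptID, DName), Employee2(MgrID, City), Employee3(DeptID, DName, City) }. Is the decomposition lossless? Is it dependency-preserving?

Lossless test (chase): Rows 1 and 3 agree on DeptID; apply DeptID→DName, City and equate their DName, City entries. Rows 1 and 2 agree on City; apply City→MgrID, DeptID and equate their MgrID, DeptID entries. Rows 1 and 3 agree on City; apply City→MgrID, DeptID and equate their MgrID, DeptID entries. Rows 1 and 2 agree on MgrID, City; apply MgrID, City→DeptID, DName and equate their DeptID, DName entries. Row 1 is now all distinguished symbols — the join is lossless.
Dependency preservation: MgrID, City → DeptID, DName; MgrID, DName → DeptID, City; City → MgrID, DeptID are not contained in any single fragment, but the restricted closure of each left-hand side across the fragments still reaches the right-hand side; the remaining FDs each lie inside some fragment. All dependencies are preserved.

lossless and dependency-preserving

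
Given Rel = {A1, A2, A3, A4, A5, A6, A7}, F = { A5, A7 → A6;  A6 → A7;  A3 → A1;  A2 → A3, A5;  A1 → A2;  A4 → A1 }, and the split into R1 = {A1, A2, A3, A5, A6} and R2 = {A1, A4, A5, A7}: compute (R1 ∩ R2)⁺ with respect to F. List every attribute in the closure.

R1 ∩ R2 = {A1, A5}.
A1 → A2 applies, adding A2
A2 → A3, A5 applies, adding A3
Closure: {A1, A2, A3, A5}.

A1, A2, A3, A5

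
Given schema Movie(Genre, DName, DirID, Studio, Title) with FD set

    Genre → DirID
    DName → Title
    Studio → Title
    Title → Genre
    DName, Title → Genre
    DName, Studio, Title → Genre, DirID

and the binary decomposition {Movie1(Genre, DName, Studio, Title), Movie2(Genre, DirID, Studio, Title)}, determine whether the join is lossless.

Common attributes: Movie1 ∩ Movie2 = {Genre, Studio, Title}.
Closure of {Genre, Studio, Title}: Genre → DirID applies, adding DirID. So (Genre, Studio, Title)⁺ = {Genre, DirID, Studio, Title}.
This closure contains every attribute of Movie2, so Movie1 ∩ Movie2 → Movie2. The join is lossless.

Yes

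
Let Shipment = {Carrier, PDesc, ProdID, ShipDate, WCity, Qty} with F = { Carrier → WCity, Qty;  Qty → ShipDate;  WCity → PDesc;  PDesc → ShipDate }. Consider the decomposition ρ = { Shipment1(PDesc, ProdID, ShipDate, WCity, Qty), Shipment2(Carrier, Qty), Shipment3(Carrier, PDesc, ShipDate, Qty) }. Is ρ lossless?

Chase test. Columns are Carrier, PDesc, ProdID, ShipDate, WCity, Qty; row i has aⱼ where attribute j ∈ Shipmenti, else bᵢⱼ.
Initial tableau (one row per fragment):
  row 1: b11 a2 a3 a4 a5 a6
  row 2: a1 b22 b23 b24 b25 a6
  row 3: a1 a2 b33 a4 b35 a6
Rows 2 and 3 agree on Carrier; apply Carrier→WCity, Qty and equate their WCity, Qty entries.
Rows 1 and 2 agree on Qty; apply Qty→ShipDate and equate their ShipDate entries.
Rows 2 and 3 agree on WCity; apply WCity→PDesc and equate their PDesc entries.
No row becomes fully distinguished — the join is lossy.

No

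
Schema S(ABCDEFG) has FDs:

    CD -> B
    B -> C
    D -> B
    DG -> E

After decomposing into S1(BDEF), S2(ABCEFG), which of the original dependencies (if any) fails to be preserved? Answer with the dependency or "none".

Check DG → E: no single fragment contains all of {DEG}, and the restricted closure of {DG} across the fragments never reaches {E}.
CD → B is preserved.
B → C is preserved.
D → B is preserved.

DG -> E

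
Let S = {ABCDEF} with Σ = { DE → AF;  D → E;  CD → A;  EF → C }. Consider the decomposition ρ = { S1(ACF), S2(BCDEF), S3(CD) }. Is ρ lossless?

No

Chase test. Columns are ABCDEF; row i has aⱼ where attribute j ∈ Si, else bᵢⱼ.
Initial tableau (one row per fragment):
  row 1: a1 b12 a3 b14 b15 a6
  row 2: b21 a2 a3 a4 a5 a6
  row 3: b31 b32 a3 a4 b35 b36
Rows 2 and 3 agree on D; apply D→E and equate their E entries.
Rows 2 and 3 agree on CD; apply CD→A and equate their A entries.
Rows 2 and 3 agree on DE; apply DE→AF and equate their AF entries.
No row becomes fully distinguished — the join is lossy.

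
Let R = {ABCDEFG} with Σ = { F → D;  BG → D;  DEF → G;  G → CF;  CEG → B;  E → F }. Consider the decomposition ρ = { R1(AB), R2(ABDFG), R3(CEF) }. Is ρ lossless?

Chase test. Columns are ABCDEFG; row i has aⱼ where attribute j ∈ Ri, else bᵢⱼ.
Initial tableau (one row per fragment):
  row 1: a1 a2 b13 b14 b15 b16 b17
  row 2: a1 a2 b23 a4 b25 a6 a7
  row 3: b31 b32 a3 b34 a5 a6 b37
Rows 2 and 3 agree on F; apply F→D and equate their D entries.
No row becomes fully distinguished — the join is lossy.

No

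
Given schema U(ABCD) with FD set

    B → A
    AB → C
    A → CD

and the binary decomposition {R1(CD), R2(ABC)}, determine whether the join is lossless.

No

Common attributes: R1 ∩ R2 = {C}.
No dependency enlarges {C}, so (C)⁺ = {C}.
The closure contains neither all of R1 = {CD} nor all of R2 = {ABC}, so the common attributes are not a superkey of either fragment. The join is lossy.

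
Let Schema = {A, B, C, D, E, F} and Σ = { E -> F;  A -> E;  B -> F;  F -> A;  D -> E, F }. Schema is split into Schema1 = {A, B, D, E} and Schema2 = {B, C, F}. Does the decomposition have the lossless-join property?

Common attributes: Schema1 ∩ Schema2 = {B}.
Closure of {B}: B → F applies, adding F; F → A applies, adding A; A → E applies, adding E. So (B)⁺ = {A, B, E, F}.
The closure contains neither all of Schema1 = {A, B, D, E} nor all of Schema2 = {B, C, F}, so the common attributes are not a superkey of either fragment. The join is lossy.

No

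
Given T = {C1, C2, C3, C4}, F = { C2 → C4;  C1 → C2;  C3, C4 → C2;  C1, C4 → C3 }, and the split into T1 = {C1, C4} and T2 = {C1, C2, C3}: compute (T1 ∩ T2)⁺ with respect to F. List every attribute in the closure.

T1 ∩ T2 = {C1}.
C1 → C2 applies, adding C2
C2 → C4 applies, adding C4
C1, C4 → C3 applies, adding C3
Closure: {C1, C2, C3, C4}.

C1, C2, C3, C4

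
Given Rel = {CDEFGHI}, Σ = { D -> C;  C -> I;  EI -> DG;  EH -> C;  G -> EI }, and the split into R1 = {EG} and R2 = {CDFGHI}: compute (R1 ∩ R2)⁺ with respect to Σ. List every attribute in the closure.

R1 ∩ R2 = {G}.
G → EI applies, adding EI
EI → DG applies, adding D
D → C applies, adding C
Closure: {CDEGI}.

CDEGI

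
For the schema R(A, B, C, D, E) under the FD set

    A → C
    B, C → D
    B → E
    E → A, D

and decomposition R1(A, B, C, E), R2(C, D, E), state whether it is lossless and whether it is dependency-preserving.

Lossless test: (C, E)⁺ = {A, C, D, E}, which contains all of one fragment — lossless.
Dependency preservation: B, C → D; E → A, D are not contained in any single fragment, but the restricted closure of each left-hand side across the fragments still reaches the right-hand side; the remaining FDs each lie inside some fragment. All dependencies are preserved.

lossless and dependency-preserving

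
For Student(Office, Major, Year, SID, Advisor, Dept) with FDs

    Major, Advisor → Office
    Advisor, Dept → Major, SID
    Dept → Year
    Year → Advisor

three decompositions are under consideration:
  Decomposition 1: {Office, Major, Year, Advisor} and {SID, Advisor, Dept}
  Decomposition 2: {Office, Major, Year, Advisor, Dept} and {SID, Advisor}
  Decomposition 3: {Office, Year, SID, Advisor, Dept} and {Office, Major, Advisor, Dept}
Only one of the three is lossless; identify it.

Decomposition 3

Decomposition 1: common = {Advisor}, closure = {Advisor} → lossy.
Decomposition 2: common = {Advisor}, closure = {Advisor} → lossy.
Decomposition 3: common = {Office, Advisor, Dept}, closure = {Office, Major, Year, SID, Advisor, Dept} → lossless.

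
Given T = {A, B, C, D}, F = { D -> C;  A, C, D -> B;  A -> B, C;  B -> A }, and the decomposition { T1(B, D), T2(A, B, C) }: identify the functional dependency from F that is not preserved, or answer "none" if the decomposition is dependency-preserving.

Check D → C: no single fragment contains all of {C, D}, and the restricted closure of {D} across the fragments never reaches {C}.
A, C, D → B is preserved.
A → B, C is preserved.
B → A is preserved.

D -> C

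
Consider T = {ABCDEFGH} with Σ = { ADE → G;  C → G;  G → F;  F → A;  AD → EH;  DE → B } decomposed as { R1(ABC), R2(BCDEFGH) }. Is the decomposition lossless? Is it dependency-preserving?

lossless but not dependency-preserving

Lossless test: (BC)⁺ = {ABCFG}, which contains all of one fragment — lossless.
Dependency preservation: the restricted closure of {ADE} across the fragments never reaches {G}, so ADE → G cannot be enforced without a join — not preserved.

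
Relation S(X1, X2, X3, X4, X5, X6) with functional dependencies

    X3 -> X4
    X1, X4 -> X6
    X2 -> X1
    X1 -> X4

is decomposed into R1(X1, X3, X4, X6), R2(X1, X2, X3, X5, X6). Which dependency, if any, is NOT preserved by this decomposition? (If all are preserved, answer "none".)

X3 → X4 lies within R1.
X1, X4 → X6 lies within R1.
X2 → X1 lies within R2.
X1 → X4 lies within R1.
Every dependency is enforceable on the fragments, so the decomposition is dependency-preserving.

none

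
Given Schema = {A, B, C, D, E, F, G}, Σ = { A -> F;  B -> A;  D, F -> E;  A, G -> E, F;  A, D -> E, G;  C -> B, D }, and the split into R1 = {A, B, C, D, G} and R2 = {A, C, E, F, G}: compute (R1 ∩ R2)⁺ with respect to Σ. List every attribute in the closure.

A, B, C, D, E, F, G

R1 ∩ R2 = {A, C, G}.
A → F applies, adding F
A, G → E, F applies, adding E
C → B, D applies, adding B, D
Closure: {A, B, C, D, E, F, G}.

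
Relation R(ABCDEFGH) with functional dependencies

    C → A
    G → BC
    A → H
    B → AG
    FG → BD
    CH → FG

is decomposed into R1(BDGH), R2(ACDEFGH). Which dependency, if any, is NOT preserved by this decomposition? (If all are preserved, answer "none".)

none

C → A lies within R2.
G → BC: restricted closure across fragments reaches BC.
A → H lies within R2.
B → AG: restricted closure across fragments reaches AG.
FG → BD: restricted closure across fragments reaches BD.
CH → FG lies within R2.
Every dependency is enforceable on the fragments, so the decomposition is dependency-preserving.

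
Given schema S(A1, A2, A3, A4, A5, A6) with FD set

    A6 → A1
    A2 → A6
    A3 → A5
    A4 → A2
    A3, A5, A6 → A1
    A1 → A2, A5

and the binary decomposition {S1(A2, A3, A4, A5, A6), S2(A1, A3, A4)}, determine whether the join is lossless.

Yes

Common attributes: S1 ∩ S2 = {A3, A4}.
Closure of {A3, A4}: A3 → A5 applies, adding A5; A4 → A2 applies, adding A2; A2 → A6 applies, adding A6; A3, A5, A6 → A1 applies, adding A1. So (A3, A4)⁺ = {A1, A2, A3, A4, A5, A6}.
This closure contains every attribute of S1, so S1 ∩ S2 → S1. The join is lossless.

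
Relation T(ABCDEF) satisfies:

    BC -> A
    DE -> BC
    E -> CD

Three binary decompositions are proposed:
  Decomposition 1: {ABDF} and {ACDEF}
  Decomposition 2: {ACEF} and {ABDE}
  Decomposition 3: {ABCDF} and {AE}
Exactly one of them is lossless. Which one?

Decomposition 2

Decomposition 1: common = {ADF}, closure = {ADF} → lossy.
Decomposition 2: common = {AE}, closure = {ABCDE} → lossless.
Decomposition 3: common = {A}, closure = {A} → lossy.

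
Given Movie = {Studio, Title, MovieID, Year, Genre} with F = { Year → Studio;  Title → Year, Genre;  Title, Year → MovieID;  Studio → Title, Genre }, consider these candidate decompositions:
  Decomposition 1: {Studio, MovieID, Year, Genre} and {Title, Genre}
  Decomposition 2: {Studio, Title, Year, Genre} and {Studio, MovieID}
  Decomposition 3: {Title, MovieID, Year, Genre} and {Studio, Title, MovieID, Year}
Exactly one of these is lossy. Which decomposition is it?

Decomposition 1: common = {Genre}, closure = {Genre} → lossy.
Decomposition 2: common = {Studio}, closure = {Studio, Title, MovieID, Year, Genre} → lossless.
Decomposition 3: common = {Title, MovieID, Year}, closure = {Studio, Title, MovieID, Year, Genre} → lossless.

Decomposition 1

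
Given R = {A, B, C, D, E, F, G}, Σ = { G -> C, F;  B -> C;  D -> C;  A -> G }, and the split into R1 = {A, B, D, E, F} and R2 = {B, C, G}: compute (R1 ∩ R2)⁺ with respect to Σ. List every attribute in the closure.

B, C

R1 ∩ R2 = {B}.
B → C applies, adding C
Closure: {B, C}.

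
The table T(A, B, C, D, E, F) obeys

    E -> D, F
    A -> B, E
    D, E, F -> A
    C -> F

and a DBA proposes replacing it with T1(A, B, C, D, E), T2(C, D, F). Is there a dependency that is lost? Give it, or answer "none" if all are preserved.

Check E → D, F: no single fragment contains all of {D, E, F}, and the restricted closure of {E} across the fragments never reaches {D, F}.
A → B, E is preserved.
D, E, F → A is preserved.
C → F is preserved.

E -> D, F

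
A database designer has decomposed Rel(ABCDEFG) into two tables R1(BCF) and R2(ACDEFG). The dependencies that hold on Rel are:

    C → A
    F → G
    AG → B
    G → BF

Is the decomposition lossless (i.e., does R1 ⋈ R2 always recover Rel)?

Common attributes: R1 ∩ R2 = {CF}.
Closure of {CF}: C → A applies, adding A; F → G applies, adding G; AG → B applies, adding B. So (CF)⁺ = {ABCFG}.
This closure contains every attribute of R1, so R1 ∩ R2 → R1. The join is lossless.

Yes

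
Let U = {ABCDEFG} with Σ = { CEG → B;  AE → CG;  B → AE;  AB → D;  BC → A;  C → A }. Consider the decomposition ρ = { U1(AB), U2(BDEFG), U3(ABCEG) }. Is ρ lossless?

Yes

Chase test. Columns are ABCDEFG; row i has aⱼ where attribute j ∈ Ui, else bᵢⱼ.
Initial tableau (one row per fragment):
  row 1: a1 a2 b13 b14 b15 b16 b17
  row 2: b21 a2 b23 a4 a5 a6 a7
  row 3: a1 a2 a3 b34 a5 b36 a7
Rows 1 and 2 agree on B; apply B→AE and equate their AE entries.
Rows 1 and 2 agree on AB; apply AB→D and equate their D entries.
Rows 1 and 3 agree on AB; apply AB→D and equate their D entries.
Rows 1 and 2 agree on AE; apply AE→CG and equate their CG entries.
Rows 1 and 3 agree on AE; apply AE→CG and equate their CG entries.
Row 2 is now all distinguished symbols — the join is lossless.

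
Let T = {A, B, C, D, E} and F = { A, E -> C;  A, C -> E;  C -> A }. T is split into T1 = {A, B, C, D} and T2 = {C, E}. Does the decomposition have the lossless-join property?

Yes

Common attributes: T1 ∩ T2 = {C}.
Closure of {C}: C → A applies, adding A; A, C → E applies, adding E. So (C)⁺ = {A, C, E}.
This closure contains every attribute of T2, so T1 ∩ T2 → T2. The join is lossless.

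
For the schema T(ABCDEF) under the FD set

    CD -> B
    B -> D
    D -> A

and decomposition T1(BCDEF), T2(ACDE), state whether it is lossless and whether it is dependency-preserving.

lossless and dependency-preserving

Lossless test: (CDE)⁺ = {ABCDE}, which contains all of one fragment — lossless.
Dependency preservation: every FD's attributes lie within a single fragment, so each can be enforced locally — preserved.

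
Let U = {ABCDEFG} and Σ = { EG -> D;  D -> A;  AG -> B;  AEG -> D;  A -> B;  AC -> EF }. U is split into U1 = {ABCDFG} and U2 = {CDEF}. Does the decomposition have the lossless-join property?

Yes

Common attributes: U1 ∩ U2 = {CDF}.
Closure of {CDF}: D → A applies, adding A; A → B applies, adding B; AC → EF applies, adding E. So (CDF)⁺ = {ABCDEF}.
This closure contains every attribute of U2, so U1 ∩ U2 → U2. The join is lossless.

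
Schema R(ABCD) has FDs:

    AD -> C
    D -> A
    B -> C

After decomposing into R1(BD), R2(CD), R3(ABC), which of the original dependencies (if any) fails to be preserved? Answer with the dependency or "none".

D -> A

Check D → A: no single fragment contains all of {AD}, and the restricted closure of {D} across the fragments never reaches {A}.
AD → C is preserved.
B → C is preserved.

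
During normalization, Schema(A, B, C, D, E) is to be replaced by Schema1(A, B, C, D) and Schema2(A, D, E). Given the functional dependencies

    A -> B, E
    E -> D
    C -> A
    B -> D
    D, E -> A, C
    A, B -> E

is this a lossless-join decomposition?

Yes

Common attributes: Schema1 ∩ Schema2 = {A, D}.
Closure of {A, D}: A → B, E applies, adding B, E; D, E → A, C applies, adding C. So (A, D)⁺ = {A, B, C, D, E}.
This closure contains every attribute of Schema1, so Schema1 ∩ Schema2 → Schema1. The join is lossless.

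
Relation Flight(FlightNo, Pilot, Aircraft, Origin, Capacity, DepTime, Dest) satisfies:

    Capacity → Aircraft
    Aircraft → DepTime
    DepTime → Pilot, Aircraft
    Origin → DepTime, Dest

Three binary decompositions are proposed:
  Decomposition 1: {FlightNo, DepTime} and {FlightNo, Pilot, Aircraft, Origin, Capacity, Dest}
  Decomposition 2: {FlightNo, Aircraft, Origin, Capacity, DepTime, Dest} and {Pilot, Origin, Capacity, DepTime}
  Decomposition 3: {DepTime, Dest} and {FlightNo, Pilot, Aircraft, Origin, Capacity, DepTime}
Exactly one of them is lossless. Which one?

Decomposition 2

Decomposition 1: common = {FlightNo}, closure = {FlightNo} → lossy.
Decomposition 2: common = {Origin, Capacity, DepTime}, closure = {Pilot, Aircraft, Origin, Capacity, DepTime, Dest} → lossless.
Decomposition 3: common = {DepTime}, closure = {Pilot, Aircraft, DepTime} → lossy.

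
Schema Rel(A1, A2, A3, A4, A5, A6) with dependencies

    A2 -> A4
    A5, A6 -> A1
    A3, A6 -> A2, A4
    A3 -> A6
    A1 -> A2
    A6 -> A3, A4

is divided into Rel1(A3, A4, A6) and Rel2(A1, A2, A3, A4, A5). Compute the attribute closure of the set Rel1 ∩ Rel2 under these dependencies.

Rel1 ∩ Rel2 = {A3, A4}.
A3 → A6 applies, adding A6
A3, A6 → A2, A4 applies, adding A2
Closure: {A2, A3, A4, A6}.

A2, A3, A4, A6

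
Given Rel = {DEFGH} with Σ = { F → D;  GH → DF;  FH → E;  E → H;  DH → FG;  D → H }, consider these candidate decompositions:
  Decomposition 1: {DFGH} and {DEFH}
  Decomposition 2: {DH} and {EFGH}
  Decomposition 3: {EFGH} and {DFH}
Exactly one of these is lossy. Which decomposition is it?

Decomposition 2

Decomposition 1: common = {DFH}, closure = {DEFGH} → lossless.
Decomposition 2: common = {H}, closure = {H} → lossy.
Decomposition 3: common = {FH}, closure = {DEFGH} → lossless.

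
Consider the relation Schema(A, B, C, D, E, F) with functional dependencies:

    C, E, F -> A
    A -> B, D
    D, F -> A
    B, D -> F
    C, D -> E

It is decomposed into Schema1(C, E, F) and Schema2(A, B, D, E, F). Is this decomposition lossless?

No

Common attributes: Schema1 ∩ Schema2 = {E, F}.
No dependency enlarges {E, F}, so (E, F)⁺ = {E, F}.
The closure contains neither all of Schema1 = {C, E, F} nor all of Schema2 = {A, B, D, E, F}, so the common attributes are not a superkey of either fragment. The join is lossy.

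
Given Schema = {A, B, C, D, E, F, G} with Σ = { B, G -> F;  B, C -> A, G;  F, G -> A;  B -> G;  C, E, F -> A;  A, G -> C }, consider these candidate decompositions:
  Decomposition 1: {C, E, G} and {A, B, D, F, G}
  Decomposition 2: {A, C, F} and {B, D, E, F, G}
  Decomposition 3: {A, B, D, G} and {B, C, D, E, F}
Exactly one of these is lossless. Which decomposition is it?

Decomposition 1: common = {G}, closure = {G} → lossy.
Decomposition 2: common = {F}, closure = {F} → lossy.
Decomposition 3: common = {B, D}, closure = {A, B, C, D, F, G} → lossless.

Decomposition 3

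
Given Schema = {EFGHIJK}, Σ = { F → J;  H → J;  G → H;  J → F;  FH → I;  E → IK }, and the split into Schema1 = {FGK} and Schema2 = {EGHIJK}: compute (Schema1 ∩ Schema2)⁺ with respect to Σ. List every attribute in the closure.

Schema1 ∩ Schema2 = {GK}.
G → H applies, adding H
H → J applies, adding J
J → F applies, adding F
FH → I applies, adding I
Closure: {FGHIJK}.

FGHIJK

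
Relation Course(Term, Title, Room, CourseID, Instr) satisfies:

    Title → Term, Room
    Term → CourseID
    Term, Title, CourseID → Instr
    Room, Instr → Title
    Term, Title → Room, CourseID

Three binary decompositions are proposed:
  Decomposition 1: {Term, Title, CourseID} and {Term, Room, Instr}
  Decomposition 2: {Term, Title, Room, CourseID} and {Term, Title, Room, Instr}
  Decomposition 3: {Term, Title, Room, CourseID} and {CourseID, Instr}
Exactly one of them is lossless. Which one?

Decomposition 1: common = {Term}, closure = {Term, CourseID} → lossy.
Decomposition 2: common = {Term, Title, Room}, closure = {Term, Title, Room, CourseID, Instr} → lossless.
Decomposition 3: common = {CourseID}, closure = {CourseID} → lossy.

Decomposition 2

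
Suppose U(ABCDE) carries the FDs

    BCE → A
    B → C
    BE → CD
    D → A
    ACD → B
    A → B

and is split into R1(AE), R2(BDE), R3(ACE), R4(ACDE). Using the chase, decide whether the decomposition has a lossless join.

Chase test. Columns are ABCDE; row i has aⱼ where attribute j ∈ Ri, else bᵢⱼ.
Initial tableau (one row per fragment):
  row 1: a1 b12 b13 b14 a5
  row 2: b21 a2 b23 a4 a5
  row 3: a1 b32 a3 b34 a5
  row 4: a1 b42 a3 a4 a5
Rows 2 and 4 agree on D; apply D→A and equate their A entries.
Rows 1 and 2 agree on A; apply A→B and equate their B entries.
Rows 1 and 3 agree on A; apply A→B and equate their B entries.
Rows 1 and 4 agree on A; apply A→B and equate their B entries.
Rows 1 and 2 agree on B; apply B→C and equate their C entries.
Rows 1 and 3 agree on B; apply B→C and equate their C entries.
Rows 1 and 2 agree on BE; apply BE→CD and equate their CD entries.
Rows 1 and 3 agree on BE; apply BE→CD and equate their CD entries.
Row 1 is now all distinguished symbols — the join is lossless.

Yes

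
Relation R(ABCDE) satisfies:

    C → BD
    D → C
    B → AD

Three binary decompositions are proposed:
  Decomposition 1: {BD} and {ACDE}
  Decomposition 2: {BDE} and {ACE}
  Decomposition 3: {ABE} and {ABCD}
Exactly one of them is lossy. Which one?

Decomposition 2

Decomposition 1: common = {D}, closure = {ABCD} → lossless.
Decomposition 2: common = {E}, closure = {E} → lossy.
Decomposition 3: common = {AB}, closure = {ABCD} → lossless.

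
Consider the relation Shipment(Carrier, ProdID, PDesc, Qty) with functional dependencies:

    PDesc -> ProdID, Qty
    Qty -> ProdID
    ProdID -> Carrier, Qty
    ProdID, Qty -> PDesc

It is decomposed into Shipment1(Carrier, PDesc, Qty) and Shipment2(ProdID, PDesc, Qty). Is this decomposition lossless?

Yes

Common attributes: Shipment1 ∩ Shipment2 = {PDesc, Qty}.
Closure of {PDesc, Qty}: PDesc → ProdID, Qty applies, adding ProdID; ProdID → Carrier, Qty applies, adding Carrier. So (PDesc, Qty)⁺ = {Carrier, ProdID, PDesc, Qty}.
This closure contains every attribute of Shipment1, so Shipment1 ∩ Shipment2 → Shipment1. The join is lossless.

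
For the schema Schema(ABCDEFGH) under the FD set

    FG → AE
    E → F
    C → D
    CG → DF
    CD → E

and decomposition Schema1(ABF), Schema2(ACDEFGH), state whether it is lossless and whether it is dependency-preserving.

Lossless test: (AF)⁺ = {AF}, which is a superkey of neither fragment — lossy.
Dependency preservation: every FD's attributes lie within a single fragment, so each can be enforced locally — preserved.

lossy but dependency-preserving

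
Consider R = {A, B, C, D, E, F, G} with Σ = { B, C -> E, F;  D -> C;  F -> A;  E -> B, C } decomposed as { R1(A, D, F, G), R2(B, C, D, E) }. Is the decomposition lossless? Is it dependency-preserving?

lossy and not dependency-preserving

Lossless test: (D)⁺ = {C, D}, which is a superkey of neither fragment — lossy.
Dependency preservation: the restricted closure of {B, C} across the fragments never reaches {E, F}, so B, C → E, F cannot be enforced without a join — not preserved.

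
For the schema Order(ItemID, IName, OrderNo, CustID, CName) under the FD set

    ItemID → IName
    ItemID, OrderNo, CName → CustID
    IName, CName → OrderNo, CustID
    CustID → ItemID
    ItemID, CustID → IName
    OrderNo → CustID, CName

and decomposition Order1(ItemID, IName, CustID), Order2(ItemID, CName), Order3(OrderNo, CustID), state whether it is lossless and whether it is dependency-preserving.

lossy and not dependency-preserving

Lossless test (chase): Rows 1 and 2 agree on ItemID; apply ItemID→IName and equate their IName entries. Rows 1 and 3 agree on CustID; apply CustID→ItemID and equate their ItemID entries. Rows 1 and 3 agree on ItemID, CustID; apply ItemID, CustID→IName and equate their IName entries. No row becomes fully distinguished — the join is lossy.
Dependency preservation: the restricted closure of {IName, CName} across the fragments never reaches {OrderNo, CustID}, so IName, CName → OrderNo, CustID cannot be enforced without a join — not preserved.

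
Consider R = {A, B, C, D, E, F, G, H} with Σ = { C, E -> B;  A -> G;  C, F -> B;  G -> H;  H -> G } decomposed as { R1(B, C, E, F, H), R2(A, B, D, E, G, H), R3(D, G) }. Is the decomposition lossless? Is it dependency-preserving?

lossy but dependency-preserving

Lossless test (chase): Rows 2 and 3 agree on G; apply G→H and equate their H entries. Rows 1 and 2 agree on H; apply H→G and equate their G entries. No row becomes fully distinguished — the join is lossy.
Dependency preservation: every FD's attributes lie within a single fragment, so each can be enforced locally — preserved.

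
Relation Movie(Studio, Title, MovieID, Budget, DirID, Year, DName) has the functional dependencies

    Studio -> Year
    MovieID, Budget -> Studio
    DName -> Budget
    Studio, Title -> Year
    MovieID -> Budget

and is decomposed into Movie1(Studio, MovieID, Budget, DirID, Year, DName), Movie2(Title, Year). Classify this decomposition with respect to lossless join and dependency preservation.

lossy but dependency-preserving

Lossless test: (Year)⁺ = {Year}, which is a superkey of neither fragment — lossy.
Dependency preservation: Studio, Title → Year is not contained in any single fragment, but the restricted closure of its left-hand side across the fragments still reaches the right-hand side; the remaining FDs each lie inside some fragment. All dependencies are preserved.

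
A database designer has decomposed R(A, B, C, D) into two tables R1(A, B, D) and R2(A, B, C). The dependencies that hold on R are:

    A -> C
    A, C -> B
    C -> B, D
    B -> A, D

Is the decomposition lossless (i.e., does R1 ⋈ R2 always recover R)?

Common attributes: R1 ∩ R2 = {A, B}.
Closure of {A, B}: A → C applies, adding C; C → B, D applies, adding D. So (A, B)⁺ = {A, B, C, D}.
This closure contains every attribute of R1, so R1 ∩ R2 → R1. The join is lossless.

Yes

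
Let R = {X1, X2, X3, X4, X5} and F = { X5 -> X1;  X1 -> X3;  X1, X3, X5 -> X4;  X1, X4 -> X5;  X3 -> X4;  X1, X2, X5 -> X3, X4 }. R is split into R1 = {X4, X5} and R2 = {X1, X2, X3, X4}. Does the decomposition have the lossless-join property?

Common attributes: R1 ∩ R2 = {X4}.
No dependency enlarges {X4}, so (X4)⁺ = {X4}.
The closure contains neither all of R1 = {X4, X5} nor all of R2 = {X1, X2, X3, X4}, so the common attributes are not a superkey of either fragment. The join is lossy.

No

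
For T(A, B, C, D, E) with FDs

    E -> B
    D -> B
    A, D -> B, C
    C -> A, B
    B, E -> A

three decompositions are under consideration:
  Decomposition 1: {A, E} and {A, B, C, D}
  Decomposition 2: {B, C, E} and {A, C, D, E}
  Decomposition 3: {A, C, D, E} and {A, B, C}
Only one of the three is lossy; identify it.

Decomposition 1: common = {A}, closure = {A} → lossy.
Decomposition 2: common = {C, E}, closure = {A, B, C, E} → lossless.
Decomposition 3: common = {A, C}, closure = {A, B, C} → lossless.

Decomposition 1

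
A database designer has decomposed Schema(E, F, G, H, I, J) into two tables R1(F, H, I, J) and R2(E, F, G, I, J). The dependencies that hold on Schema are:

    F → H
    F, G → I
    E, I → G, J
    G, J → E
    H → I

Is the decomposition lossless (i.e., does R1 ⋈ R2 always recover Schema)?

Yes

Common attributes: R1 ∩ R2 = {F, I, J}.
Closure of {F, I, J}: F → H applies, adding H. So (F, I, J)⁺ = {F, H, I, J}.
This closure contains every attribute of R1, so R1 ∩ R2 → R1. The join is lossless.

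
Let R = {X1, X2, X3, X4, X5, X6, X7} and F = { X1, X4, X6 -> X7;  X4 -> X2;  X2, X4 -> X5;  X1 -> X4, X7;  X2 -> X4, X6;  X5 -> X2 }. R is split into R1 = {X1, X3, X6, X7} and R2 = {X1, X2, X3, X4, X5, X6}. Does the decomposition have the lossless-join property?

Common attributes: R1 ∩ R2 = {X1, X3, X6}.
Closure of {X1, X3, X6}: X1 → X4, X7 applies, adding X4, X7; X4 → X2 applies, adding X2; X2, X4 → X5 applies, adding X5. So (X1, X3, X6)⁺ = {X1, X2, X3, X4, X5, X6, X7}.
This closure contains every attribute of R1, so R1 ∩ R2 → R1. The join is lossless.

Yes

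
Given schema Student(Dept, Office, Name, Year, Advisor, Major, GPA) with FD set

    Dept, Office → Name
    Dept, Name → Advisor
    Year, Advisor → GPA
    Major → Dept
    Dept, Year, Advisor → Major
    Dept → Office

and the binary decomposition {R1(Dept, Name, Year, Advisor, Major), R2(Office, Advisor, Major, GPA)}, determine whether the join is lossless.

Common attributes: R1 ∩ R2 = {Advisor, Major}.
Closure of {Advisor, Major}: Major → Dept applies, adding Dept; Dept → Office applies, adding Office; Dept, Office → Name applies, adding Name. So (Advisor, Major)⁺ = {Dept, Office, Name, Advisor, Major}.
The closure contains neither all of R1 = {Dept, Name, Year, Advisor, Major} nor all of R2 = {Office, Advisor, Major, GPA}, so the common attributes are not a superkey of either fragment. The join is lossy.

No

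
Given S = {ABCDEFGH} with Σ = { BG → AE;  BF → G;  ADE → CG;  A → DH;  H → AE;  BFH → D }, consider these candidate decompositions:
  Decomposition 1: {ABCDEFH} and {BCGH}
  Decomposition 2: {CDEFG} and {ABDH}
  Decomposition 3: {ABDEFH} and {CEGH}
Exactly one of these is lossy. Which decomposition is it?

Decomposition 1: common = {BCH}, closure = {ABCDEGH} → lossless.
Decomposition 2: common = {D}, closure = {D} → lossy.
Decomposition 3: common = {EH}, closure = {ACDEGH} → lossless.

Decomposition 2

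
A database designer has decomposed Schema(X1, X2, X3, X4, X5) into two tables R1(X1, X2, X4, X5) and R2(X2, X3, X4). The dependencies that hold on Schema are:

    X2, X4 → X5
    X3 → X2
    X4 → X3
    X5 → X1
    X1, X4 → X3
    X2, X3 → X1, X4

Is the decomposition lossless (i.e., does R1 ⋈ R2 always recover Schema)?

Common attributes: R1 ∩ R2 = {X2, X4}.
Closure of {X2, X4}: X2, X4 → X5 applies, adding X5; X4 → X3 applies, adding X3; X5 → X1 applies, adding X1. So (X2, X4)⁺ = {X1, X2, X3, X4, X5}.
This closure contains every attribute of R1, so R1 ∩ R2 → R1. The join is lossless.

Yes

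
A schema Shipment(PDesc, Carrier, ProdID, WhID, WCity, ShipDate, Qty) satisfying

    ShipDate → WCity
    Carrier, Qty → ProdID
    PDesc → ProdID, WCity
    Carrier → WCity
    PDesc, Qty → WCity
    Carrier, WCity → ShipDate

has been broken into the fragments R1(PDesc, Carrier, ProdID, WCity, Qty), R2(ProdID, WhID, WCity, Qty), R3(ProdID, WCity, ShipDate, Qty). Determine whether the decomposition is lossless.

Chase test. Columns are PDesc, Carrier, ProdID, WhID, WCity, ShipDate, Qty; row i has aⱼ where attribute j ∈ Ri, else bᵢⱼ.
Initial tableau (one row per fragment):
  row 1: a1 a2 a3 b14 a5 b16 a7
  row 2: b21 b22 a3 a4 a5 b26 a7
  row 3: b31 b32 a3 b34 a5 a6 a7
No row becomes fully distinguished — the join is lossy.

No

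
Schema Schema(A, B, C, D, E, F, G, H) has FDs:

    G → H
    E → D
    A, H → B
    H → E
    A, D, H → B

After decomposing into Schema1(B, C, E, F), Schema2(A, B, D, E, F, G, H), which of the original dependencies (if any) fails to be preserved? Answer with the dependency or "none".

none

G → H lies within Schema2.
E → D lies within Schema2.
A, H → B lies within Schema2.
H → E lies within Schema2.
A, D, H → B lies within Schema2.
Every dependency is enforceable on the fragments, so the decomposition is dependency-preserving.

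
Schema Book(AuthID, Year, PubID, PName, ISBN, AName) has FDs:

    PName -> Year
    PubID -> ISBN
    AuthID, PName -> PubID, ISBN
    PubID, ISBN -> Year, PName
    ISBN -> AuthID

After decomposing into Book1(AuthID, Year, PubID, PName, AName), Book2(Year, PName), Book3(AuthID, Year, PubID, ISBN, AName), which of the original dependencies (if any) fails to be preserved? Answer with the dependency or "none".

PName → Year lies within Book1.
PubID → ISBN lies within Book3.
AuthID, PName → PubID, ISBN: restricted closure across fragments reaches PubID, ISBN.
PubID, ISBN → Year, PName: restricted closure across fragments reaches Year, PName.
ISBN → AuthID lies within Book3.
Every dependency is enforceable on the fragments, so the decomposition is dependency-preserving.

none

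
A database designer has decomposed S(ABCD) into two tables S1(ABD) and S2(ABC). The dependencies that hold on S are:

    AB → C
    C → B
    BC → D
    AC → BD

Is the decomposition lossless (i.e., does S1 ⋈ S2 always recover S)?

Common attributes: S1 ∩ S2 = {AB}.
Closure of {AB}: AB → C applies, adding C; BC → D applies, adding D. So (AB)⁺ = {ABCD}.
This closure contains every attribute of S1, so S1 ∩ S2 → S1. The join is lossless.

Yes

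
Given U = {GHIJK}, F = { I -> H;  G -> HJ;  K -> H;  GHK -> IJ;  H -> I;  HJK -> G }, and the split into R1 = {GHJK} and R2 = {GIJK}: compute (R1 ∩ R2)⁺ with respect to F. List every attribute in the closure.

GHIJK

R1 ∩ R2 = {GJK}.
G → HJ applies, adding H
GHK → IJ applies, adding I
Closure: {GHIJK}.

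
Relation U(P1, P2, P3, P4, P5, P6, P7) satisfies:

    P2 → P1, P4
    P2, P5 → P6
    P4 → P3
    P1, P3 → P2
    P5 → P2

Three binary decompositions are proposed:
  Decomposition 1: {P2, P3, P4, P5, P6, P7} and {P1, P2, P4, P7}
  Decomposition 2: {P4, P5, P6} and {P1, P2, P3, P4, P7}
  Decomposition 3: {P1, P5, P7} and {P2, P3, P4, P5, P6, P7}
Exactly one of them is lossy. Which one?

Decomposition 2

Decomposition 1: common = {P2, P4, P7}, closure = {P1, P2, P3, P4, P7} → lossless.
Decomposition 2: common = {P4}, closure = {P3, P4} → lossy.
Decomposition 3: common = {P5, P7}, closure = {P1, P2, P3, P4, P5, P6, P7} → lossless.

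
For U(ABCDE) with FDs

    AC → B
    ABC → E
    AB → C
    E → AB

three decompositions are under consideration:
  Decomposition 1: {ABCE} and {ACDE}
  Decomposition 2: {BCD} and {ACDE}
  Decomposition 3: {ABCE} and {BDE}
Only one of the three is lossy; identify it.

Decomposition 1: common = {ACE}, closure = {ABCE} → lossless.
Decomposition 2: common = {CD}, closure = {CD} → lossy.
Decomposition 3: common = {BE}, closure = {ABCE} → lossless.

Decomposition 2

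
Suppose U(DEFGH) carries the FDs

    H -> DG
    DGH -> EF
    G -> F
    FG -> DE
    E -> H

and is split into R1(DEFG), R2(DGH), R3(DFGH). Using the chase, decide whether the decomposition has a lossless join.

Yes

Chase test. Columns are DEFGH; row i has aⱼ where attribute j ∈ Ri, else bᵢⱼ.
Initial tableau (one row per fragment):
  row 1: a1 a2 a3 a4 b15
  row 2: a1 b22 b23 a4 a5
  row 3: a1 b32 a3 a4 a5
Rows 2 and 3 agree on DGH; apply DGH→EF and equate their EF entries.
Rows 1 and 2 agree on FG; apply FG→DE and equate their DE entries.
Rows 1 and 2 agree on E; apply E→H and equate their H entries.
Row 1 is now all distinguished symbols — the join is lossless.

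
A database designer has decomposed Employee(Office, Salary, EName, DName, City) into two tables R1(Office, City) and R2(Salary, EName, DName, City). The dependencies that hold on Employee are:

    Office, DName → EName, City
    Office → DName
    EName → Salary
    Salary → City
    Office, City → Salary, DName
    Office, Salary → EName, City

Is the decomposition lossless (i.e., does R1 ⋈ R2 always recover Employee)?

No

Common attributes: R1 ∩ R2 = {City}.
No dependency enlarges {City}, so (City)⁺ = {City}.
The closure contains neither all of R1 = {Office, City} nor all of R2 = {Salary, EName, DName, City}, so the common attributes are not a superkey of either fragment. The join is lossy.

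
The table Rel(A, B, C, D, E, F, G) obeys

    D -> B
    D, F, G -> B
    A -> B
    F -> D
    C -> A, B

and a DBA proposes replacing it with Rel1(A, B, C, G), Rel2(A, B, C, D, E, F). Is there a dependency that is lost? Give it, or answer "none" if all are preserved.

D → B lies within Rel2.
D, F, G → B: restricted closure across fragments reaches B.
A → B lies within Rel1.
F → D lies within Rel2.
C → A, B lies within Rel1.
Every dependency is enforceable on the fragments, so the decomposition is dependency-preserving.

none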